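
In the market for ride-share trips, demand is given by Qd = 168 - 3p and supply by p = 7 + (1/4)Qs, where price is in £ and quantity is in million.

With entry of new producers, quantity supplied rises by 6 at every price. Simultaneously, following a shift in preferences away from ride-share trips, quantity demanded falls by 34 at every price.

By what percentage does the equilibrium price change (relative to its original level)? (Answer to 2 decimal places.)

Initially, 168 - 3p = 4p - 28, so 196 = 7p and p = 28, Q = 84.
With the change applied: demand Qd = 134 - 3p, supply Qs = 4p - 22.
Equate the new curves: 134 - 3p = 4p - 22, giving 156 = 7p, p = 156/7 ≈ 22.2857, Q = 470/7 ≈ 67.1429.
%Δp = (22.2857 − 28) / 28 × 100 = -20.41%.

-20.41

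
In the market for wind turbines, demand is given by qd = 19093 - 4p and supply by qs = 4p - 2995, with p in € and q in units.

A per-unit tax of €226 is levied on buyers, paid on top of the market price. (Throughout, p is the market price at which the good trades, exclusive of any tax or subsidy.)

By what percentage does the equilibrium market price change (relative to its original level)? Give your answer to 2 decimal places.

Initially, 19093 - 4p = 4p - 2995, so 22088 = 8p and p = 2761, q = 8049.
Since buyers pay the price plus the tax, the effective demand curve becomes qd = 18189 - 4p.
Clearing the new market: 18189 - 4p = 4p - 2995, so p = 2648 and q = 7597.
%Δp = (2648 − 2761) / 2761 × 100 = -4.09%.

-4.09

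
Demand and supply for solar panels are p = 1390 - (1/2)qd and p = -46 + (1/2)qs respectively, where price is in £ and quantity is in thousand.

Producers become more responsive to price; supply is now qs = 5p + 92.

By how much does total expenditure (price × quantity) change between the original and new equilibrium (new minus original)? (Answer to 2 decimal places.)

Initially, 2780 - 2p = 2p + 92, so 2688 = 4p and p = 672, q = 1436.
With the change applied: demand qd = 2780 - 2p, supply qs = 5p + 92.
Setting them equal: 2780 - 2p = 5p + 92 → 2688 = 7p, so p = 384 and q = 2012.
Expenditure moves from 672×1436 = 964992 to 384×2012 = 772608; change = -192384.00.

-192384.00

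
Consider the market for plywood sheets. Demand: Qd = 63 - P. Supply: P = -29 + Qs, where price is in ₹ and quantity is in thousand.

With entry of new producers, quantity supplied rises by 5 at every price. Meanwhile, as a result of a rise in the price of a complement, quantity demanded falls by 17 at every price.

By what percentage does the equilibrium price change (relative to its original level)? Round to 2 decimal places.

-64.71

Original equilibrium: 63 - P = P + 29 gives 34 = 2P, so P = 17 and Q = 46.
After the shift, demand is Qd = 46 - P and supply is Qs = P + 34.
Clearing the new market: 46 - P = P + 34, so P = 6 and Q = 40.
%ΔP = (6 − 17) / 17 × 100 = -64.71%.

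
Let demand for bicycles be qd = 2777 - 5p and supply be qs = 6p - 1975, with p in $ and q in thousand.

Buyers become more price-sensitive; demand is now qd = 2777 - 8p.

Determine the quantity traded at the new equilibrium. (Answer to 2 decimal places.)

Initially, 2777 - 5p = 6p - 1975, so 4752 = 11p and p = 432, q = 617.
The new curves are qd = 2777 - 8p (demand) and qs = 6p - 1975 (supply).
New equilibrium: 2777 - 8p = 6p - 1975 ⇒ 4752 = 14p ⇒ p = 2376/7 ≈ 339.4286, q = 431/7 ≈ 61.5714.

61.57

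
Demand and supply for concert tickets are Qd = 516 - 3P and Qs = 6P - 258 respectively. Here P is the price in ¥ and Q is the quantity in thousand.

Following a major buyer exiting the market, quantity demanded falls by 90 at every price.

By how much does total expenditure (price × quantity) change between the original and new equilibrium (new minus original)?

-7140

Original equilibrium: 516 - 3P = 6P - 258 gives 774 = 9P, so P = 86 and Q = 258.
The new curves are Qd = 426 - 3P (demand) and Qs = 6P - 258 (supply).
Setting them equal: 426 - 3P = 6P - 258 → 684 = 9P, so P = 76 and Q = 198.
Expenditure moves from 86×258 = 22188 to 76×198 = 15048; change = -7140.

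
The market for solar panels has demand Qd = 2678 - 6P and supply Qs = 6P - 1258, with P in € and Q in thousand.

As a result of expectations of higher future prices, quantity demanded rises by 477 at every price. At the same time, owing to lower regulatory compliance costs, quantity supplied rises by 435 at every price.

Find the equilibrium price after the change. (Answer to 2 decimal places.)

331.50

Initially, 2678 - 6P = 6P - 1258, so 3936 = 12P and P = 328, Q = 710.
The shock moves the curves to Qd = 3155 - 6P and Qs = 6P - 823.
New equilibrium: 3155 - 6P = 6P - 823 ⇒ 3978 = 12P ⇒ P = 331.5, Q = 1166.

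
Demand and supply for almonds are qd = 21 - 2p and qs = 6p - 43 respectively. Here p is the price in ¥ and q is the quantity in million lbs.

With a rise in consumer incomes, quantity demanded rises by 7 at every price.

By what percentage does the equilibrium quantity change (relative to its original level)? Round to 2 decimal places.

+105.00

Solve the original market: 21 - 2p = 6p - 43, hence p = 8 and q = 5.
The new curves are qd = 28 - 2p (demand) and qs = 6p - 43 (supply).
Equate the new curves: 28 - 2p = 6p - 43, giving 71 = 8p, p = 8.875, q = 10.25.
%Δq = (10.25 − 5) / 5 × 100 = +105.00%.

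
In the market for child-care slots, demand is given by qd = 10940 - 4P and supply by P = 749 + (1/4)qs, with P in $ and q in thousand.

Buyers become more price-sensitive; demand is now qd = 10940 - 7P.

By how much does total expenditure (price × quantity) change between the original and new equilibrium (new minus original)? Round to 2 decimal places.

Initially, 10940 - 4P = 4P - 2996, so 13936 = 8P and P = 1742, q = 3972.
The new curves are qd = 10940 - 7P (demand) and qs = 4P - 2996 (supply).
Clearing the new market: 10940 - 7P = 4P - 2996, so P = 13936/11 ≈ 1266.9091 and q = 22788/11 ≈ 2071.6364.
Expenditure moves from 1742×3972 = 6919224 to 1266.9091×2071.6364 = 2624574.9421; change = -4294649.06.

-4294649.06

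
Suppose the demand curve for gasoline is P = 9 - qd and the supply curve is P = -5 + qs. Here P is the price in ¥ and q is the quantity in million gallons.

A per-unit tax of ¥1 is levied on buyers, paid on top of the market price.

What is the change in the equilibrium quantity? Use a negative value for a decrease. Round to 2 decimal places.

Before the shock: 9 - P = P + 5 ⇒ 4 = 2P ⇒ P = 2, q = 7.
Since buyers pay the price plus the tax, the effective demand curve becomes qd = 8 - P.
Setting them equal: 8 - P = P + 5 → 3 = 2P, so P = 1.5 and q = 6.5.
Δq = 6.5 − 7 = -0.50.

-0.50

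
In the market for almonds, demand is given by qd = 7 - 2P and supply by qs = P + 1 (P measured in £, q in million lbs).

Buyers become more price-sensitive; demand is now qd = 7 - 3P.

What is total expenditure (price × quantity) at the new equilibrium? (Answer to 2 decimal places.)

Initially, 7 - 2P = P + 1, so 6 = 3P and P = 2, q = 3.
The new curves are qd = 7 - 3P (demand) and qs = P + 1 (supply).
Equate the new curves: 7 - 3P = P + 1, giving 6 = 4P, P = 1.5, q = 2.5.
New expenditure = 1.5 × 2.5 = 3.75.

3.75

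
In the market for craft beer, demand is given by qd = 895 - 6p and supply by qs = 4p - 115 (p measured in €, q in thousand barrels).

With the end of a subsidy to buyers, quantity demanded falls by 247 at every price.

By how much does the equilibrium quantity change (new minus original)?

-98.8

Original equilibrium: 895 - 6p = 4p - 115 gives 1010 = 10p, so p = 101 and q = 289.
The shock moves the curves to qd = 648 - 6p and qs = 4p - 115.
Setting them equal: 648 - 6p = 4p - 115 → 763 = 10p, so p = 76.3 and q = 190.2.
Δq = 190.2 − 289 = -98.8.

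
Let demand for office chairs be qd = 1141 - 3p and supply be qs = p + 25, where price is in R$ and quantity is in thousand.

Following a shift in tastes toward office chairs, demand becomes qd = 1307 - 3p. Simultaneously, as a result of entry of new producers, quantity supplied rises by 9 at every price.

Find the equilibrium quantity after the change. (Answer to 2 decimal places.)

Original equilibrium: 1141 - 3p = p + 25 gives 1116 = 4p, so p = 279 and q = 304.
With the change applied: demand qd = 1307 - 3p, supply qs = p + 34.
New equilibrium: 1307 - 3p = p + 34 ⇒ 1273 = 4p ⇒ p = 318.25, q = 352.25.

352.25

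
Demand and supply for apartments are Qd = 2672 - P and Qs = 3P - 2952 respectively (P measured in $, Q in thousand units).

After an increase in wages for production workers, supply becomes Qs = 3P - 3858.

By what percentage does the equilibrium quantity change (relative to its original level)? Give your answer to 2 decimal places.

Original equilibrium: 2672 - P = 3P - 2952 gives 5624 = 4P, so P = 1406 and Q = 1266.
After the shift, demand is Qd = 2672 - P and supply is Qs = 3P - 3858.
New equilibrium: 2672 - P = 3P - 3858 ⇒ 6530 = 4P ⇒ P = 1632.5, Q = 1039.5.
%ΔQ = (1039.5 − 1266) / 1266 × 100 = -17.89%.

-17.89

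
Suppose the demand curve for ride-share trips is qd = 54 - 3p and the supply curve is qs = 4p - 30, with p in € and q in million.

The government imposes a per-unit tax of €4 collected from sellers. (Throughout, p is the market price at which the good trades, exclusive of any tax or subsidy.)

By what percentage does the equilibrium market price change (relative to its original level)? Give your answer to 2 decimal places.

Solve the original market: 54 - 3p = 4p - 30, hence p = 12 and q = 18.
Since sellers keep the price net of the tax, the effective supply curve becomes qs = 4p - 46.
Clearing the new market: 54 - 3p = 4p - 46, so p = 100/7 ≈ 14.2857 and q = 78/7 ≈ 11.1429.
%Δp = (14.2857 − 12) / 12 × 100 = +19.05%.

+19.05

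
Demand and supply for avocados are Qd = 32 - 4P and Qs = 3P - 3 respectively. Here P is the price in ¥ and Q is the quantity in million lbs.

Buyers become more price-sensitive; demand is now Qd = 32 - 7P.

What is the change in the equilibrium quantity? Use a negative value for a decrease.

Solve the original market: 32 - 4P = 3P - 3, hence P = 5 and Q = 12.
With the change applied: demand Qd = 32 - 7P, supply Qs = 3P - 3.
Setting them equal: 32 - 7P = 3P - 3 → 35 = 10P, so P = 3.5 and Q = 7.5.
ΔQ = 7.5 − 12 = -4.5.

-4.5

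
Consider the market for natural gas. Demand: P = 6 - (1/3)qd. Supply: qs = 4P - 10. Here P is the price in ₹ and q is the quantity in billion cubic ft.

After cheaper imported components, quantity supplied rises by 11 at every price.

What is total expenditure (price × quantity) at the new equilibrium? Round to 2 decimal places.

26.02

Original equilibrium: 18 - 3P = 4P - 10 gives 28 = 7P, so P = 4 and q = 6.
With the change applied: demand qd = 18 - 3P, supply qs = 4P + 1.
Setting them equal: 18 - 3P = 4P + 1 → 17 = 7P, so P = 17/7 ≈ 2.4286 and q = 75/7 ≈ 10.7143.
New expenditure = 2.4286 × 10.7143 = 26.02.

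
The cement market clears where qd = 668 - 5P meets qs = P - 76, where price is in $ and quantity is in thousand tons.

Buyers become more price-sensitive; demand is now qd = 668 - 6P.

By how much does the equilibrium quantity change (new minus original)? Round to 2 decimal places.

-17.71

Initially, 668 - 5P = P - 76, so 744 = 6P and P = 124, q = 48.
After the shift, demand is qd = 668 - 6P and supply is qs = P - 76.
New equilibrium: 668 - 6P = P - 76 ⇒ 744 = 7P ⇒ P = 744/7 ≈ 106.2857, q = 212/7 ≈ 30.2857.
Δq = 30.2857 − 48 = -17.71.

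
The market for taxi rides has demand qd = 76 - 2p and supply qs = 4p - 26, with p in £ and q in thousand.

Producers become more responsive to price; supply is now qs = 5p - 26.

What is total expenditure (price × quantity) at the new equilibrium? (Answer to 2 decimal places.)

Original equilibrium: 76 - 2p = 4p - 26 gives 102 = 6p, so p = 17 and q = 42.
The shock moves the curves to qd = 76 - 2p and qs = 5p - 26.
Clearing the new market: 76 - 2p = 5p - 26, so p = 102/7 ≈ 14.5714 and q = 328/7 ≈ 46.8571.
New expenditure = 14.5714 × 46.8571 = 682.78.

682.78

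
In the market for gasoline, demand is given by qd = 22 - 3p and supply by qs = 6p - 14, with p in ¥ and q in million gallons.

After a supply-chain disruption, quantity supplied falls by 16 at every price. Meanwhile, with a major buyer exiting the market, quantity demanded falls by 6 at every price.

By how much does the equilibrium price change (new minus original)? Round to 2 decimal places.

Initially, 22 - 3p = 6p - 14, so 36 = 9p and p = 4, q = 10.
After the shift, demand is qd = 16 - 3p and supply is qs = 6p - 30.
Setting them equal: 16 - 3p = 6p - 30 → 46 = 9p, so p = 46/9 ≈ 5.1111 and q = 2/3 ≈ 0.6667.
Δp = 5.1111 − 4 = +1.11.

+1.11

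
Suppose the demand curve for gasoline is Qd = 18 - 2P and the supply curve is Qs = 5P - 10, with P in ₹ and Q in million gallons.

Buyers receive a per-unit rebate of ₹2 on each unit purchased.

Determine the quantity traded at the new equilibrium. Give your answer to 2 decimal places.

Before the shock: 18 - 2P = 5P - 10 ⇒ 28 = 7P ⇒ P = 4, Q = 10.
Since buyers' out-of-pocket price is the market price minus the rebate, the effective demand curve becomes Qd = 22 - 2P.
Equate the new curves: 22 - 2P = 5P - 10, giving 32 = 7P, P = 32/7 ≈ 4.5714, Q = 90/7 ≈ 12.8571.

12.86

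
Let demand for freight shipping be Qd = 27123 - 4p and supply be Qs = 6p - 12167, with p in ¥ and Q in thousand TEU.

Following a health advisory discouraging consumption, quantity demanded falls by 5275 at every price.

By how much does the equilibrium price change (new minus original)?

Before the shock: 27123 - 4p = 6p - 12167 ⇒ 39290 = 10p ⇒ p = 3929, Q = 11407.
The new curves are Qd = 21848 - 4p (demand) and Qs = 6p - 12167 (supply).
Setting them equal: 21848 - 4p = 6p - 12167 → 34015 = 10p, so p = 3401.5 and Q = 8242.
Δp = 3401.5 − 3929 = -527.5.

-527.5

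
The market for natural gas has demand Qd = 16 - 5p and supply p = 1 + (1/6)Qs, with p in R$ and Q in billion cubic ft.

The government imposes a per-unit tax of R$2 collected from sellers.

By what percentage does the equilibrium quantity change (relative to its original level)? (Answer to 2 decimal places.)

-90.91

Solve the original market: 16 - 5p = 6p - 6, hence p = 2 and Q = 6.
Since sellers keep the price net of the tax, the effective supply curve becomes Qs = 6p - 18.
New equilibrium: 16 - 5p = 6p - 18 ⇒ 34 = 11p ⇒ p = 34/11 ≈ 3.0909, Q = 6/11 ≈ 0.5455.
%ΔQ = (0.5455 − 6) / 6 × 100 = -90.91%.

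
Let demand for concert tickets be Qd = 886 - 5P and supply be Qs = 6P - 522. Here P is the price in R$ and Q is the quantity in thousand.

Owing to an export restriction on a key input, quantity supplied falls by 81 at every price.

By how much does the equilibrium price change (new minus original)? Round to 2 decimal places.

Before the shock: 886 - 5P = 6P - 522 ⇒ 1408 = 11P ⇒ P = 128, Q = 246.
After the shift, demand is Qd = 886 - 5P and supply is Qs = 6P - 603.
New equilibrium: 886 - 5P = 6P - 603 ⇒ 1489 = 11P ⇒ P = 1489/11 ≈ 135.3636, Q = 2301/11 ≈ 209.1818.
ΔP = 135.3636 − 128 = +7.36.

+7.36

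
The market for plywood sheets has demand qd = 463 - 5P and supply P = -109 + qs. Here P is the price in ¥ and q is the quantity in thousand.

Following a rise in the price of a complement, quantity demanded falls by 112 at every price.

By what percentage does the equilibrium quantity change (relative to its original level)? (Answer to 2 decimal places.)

Solve the original market: 463 - 5P = P + 109, hence P = 59 and q = 168.
The shock moves the curves to qd = 351 - 5P and qs = P + 109.
Clearing the new market: 351 - 5P = P + 109, so P = 121/3 ≈ 40.3333 and q = 448/3 ≈ 149.3333.
%Δq = (149.3333 − 168) / 168 × 100 = -11.11%.

-11.11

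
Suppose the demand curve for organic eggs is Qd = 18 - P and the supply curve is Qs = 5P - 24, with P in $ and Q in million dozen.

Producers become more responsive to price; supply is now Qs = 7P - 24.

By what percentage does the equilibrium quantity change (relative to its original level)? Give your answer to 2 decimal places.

Initially, 18 - P = 5P - 24, so 42 = 6P and P = 7, Q = 11.
The shock moves the curves to Qd = 18 - P and Qs = 7P - 24.
Setting them equal: 18 - P = 7P - 24 → 42 = 8P, so P = 5.25 and Q = 12.75.
%ΔQ = (12.75 − 11) / 11 × 100 = +15.91%.

+15.91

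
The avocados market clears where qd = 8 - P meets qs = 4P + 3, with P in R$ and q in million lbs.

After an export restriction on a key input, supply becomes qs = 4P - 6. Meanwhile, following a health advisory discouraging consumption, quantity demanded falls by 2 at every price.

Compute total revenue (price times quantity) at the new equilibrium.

Initially, 8 - P = 4P + 3, so 5 = 5P and P = 1, q = 7.
After the shift, demand is qd = 6 - P and supply is qs = 4P - 6.
Clearing the new market: 6 - P = 4P - 6, so P = 2.4 and q = 3.6.
New expenditure = 2.4 × 3.6 = 8.64.

8.64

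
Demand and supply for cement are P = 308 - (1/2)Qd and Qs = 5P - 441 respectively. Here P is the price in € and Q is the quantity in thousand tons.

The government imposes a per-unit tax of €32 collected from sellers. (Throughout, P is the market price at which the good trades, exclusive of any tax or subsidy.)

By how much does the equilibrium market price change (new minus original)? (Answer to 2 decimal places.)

+22.86

Solve the original market: 616 - 2P = 5P - 441, hence P = 151 and Q = 314.
Since sellers keep the price net of the tax, the effective supply curve becomes Qs = 5P - 601.
Setting them equal: 616 - 2P = 5P - 601 → 1217 = 7P, so P = 1217/7 ≈ 173.8571 and Q = 1878/7 ≈ 268.2857.
ΔP = 173.8571 − 151 = +22.86.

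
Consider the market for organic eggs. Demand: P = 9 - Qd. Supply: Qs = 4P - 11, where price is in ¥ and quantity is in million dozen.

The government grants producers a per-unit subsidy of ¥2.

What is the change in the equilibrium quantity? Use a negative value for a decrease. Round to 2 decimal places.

Before the shock: 9 - P = 4P - 11 ⇒ 20 = 5P ⇒ P = 4, Q = 5.
Since sellers receive the price plus the subsidy, the effective supply curve becomes Qs = 4P - 3.
Clearing the new market: 9 - P = 4P - 3, so P = 2.4 and Q = 6.6.
ΔQ = 6.6 − 5 = +1.60.

+1.60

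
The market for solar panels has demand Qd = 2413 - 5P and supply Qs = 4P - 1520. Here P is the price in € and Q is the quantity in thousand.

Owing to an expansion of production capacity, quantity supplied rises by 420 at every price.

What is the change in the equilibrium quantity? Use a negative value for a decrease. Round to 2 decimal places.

+233.33

Original equilibrium: 2413 - 5P = 4P - 1520 gives 3933 = 9P, so P = 437 and Q = 228.
After the shift, demand is Qd = 2413 - 5P and supply is Qs = 4P - 1100.
Setting them equal: 2413 - 5P = 4P - 1100 → 3513 = 9P, so P = 1171/3 ≈ 390.3333 and Q = 1384/3 ≈ 461.3333.
ΔQ = 461.3333 − 228 = +233.33.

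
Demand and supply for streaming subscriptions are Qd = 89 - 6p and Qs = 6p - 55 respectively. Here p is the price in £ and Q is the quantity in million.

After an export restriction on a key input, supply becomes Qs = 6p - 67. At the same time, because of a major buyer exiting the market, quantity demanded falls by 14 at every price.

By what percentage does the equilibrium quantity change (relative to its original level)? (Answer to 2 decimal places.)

-76.47

Initially, 89 - 6p = 6p - 55, so 144 = 12p and p = 12, Q = 17.
The shock moves the curves to Qd = 75 - 6p and Qs = 6p - 67.
New equilibrium: 75 - 6p = 6p - 67 ⇒ 142 = 12p ⇒ p = 71/6 ≈ 11.8333, Q = 4.
%ΔQ = (4 − 17) / 17 × 100 = -76.47%.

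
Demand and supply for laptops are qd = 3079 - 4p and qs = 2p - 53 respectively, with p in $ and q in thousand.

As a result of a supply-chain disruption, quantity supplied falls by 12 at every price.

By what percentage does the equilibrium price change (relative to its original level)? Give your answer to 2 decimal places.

Before the shock: 3079 - 4p = 2p - 53 ⇒ 3132 = 6p ⇒ p = 522, q = 991.
The shock moves the curves to qd = 3079 - 4p and qs = 2p - 65.
Clearing the new market: 3079 - 4p = 2p - 65, so p = 524 and q = 983.
%Δp = (524 − 522) / 522 × 100 = +0.38%.

+0.38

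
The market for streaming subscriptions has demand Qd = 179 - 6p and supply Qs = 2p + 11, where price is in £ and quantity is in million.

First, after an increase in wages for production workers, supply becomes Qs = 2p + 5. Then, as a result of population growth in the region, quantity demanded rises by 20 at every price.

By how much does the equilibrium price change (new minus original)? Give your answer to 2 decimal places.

+3.25

Before the shock: 179 - 6p = 2p + 11 ⇒ 168 = 8p ⇒ p = 21, Q = 53.
The new curves are Qd = 199 - 6p (demand) and Qs = 2p + 5 (supply).
New equilibrium: 199 - 6p = 2p + 5 ⇒ 194 = 8p ⇒ p = 24.25, Q = 53.5.
Δp = 24.25 − 21 = +3.25.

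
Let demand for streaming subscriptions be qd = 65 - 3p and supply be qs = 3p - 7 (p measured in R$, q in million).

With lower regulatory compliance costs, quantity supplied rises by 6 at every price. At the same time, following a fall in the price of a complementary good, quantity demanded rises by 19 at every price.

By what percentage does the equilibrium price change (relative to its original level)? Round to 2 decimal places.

Original equilibrium: 65 - 3p = 3p - 7 gives 72 = 6p, so p = 12 and q = 29.
After the shift, demand is qd = 84 - 3p and supply is qs = 3p - 1.
Equate the new curves: 84 - 3p = 3p - 1, giving 85 = 6p, p = 85/6 ≈ 14.1667, q = 41.5.
%Δp = (14.1667 − 12) / 12 × 100 = +18.06%.

+18.06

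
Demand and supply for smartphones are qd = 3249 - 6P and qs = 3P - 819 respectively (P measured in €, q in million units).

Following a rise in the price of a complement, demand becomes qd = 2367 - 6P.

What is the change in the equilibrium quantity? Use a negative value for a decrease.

-294

Initially, 3249 - 6P = 3P - 819, so 4068 = 9P and P = 452, q = 537.
After the shift, demand is qd = 2367 - 6P and supply is qs = 3P - 819.
Clearing the new market: 2367 - 6P = 3P - 819, so P = 354 and q = 243.
Δq = 243 − 537 = -294.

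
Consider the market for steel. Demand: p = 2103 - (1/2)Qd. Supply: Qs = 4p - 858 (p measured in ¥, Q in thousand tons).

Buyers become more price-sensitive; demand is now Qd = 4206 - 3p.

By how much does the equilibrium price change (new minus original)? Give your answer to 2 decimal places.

-120.57

Initially, 4206 - 2p = 4p - 858, so 5064 = 6p and p = 844, Q = 2518.
After the shift, demand is Qd = 4206 - 3p and supply is Qs = 4p - 858.
New equilibrium: 4206 - 3p = 4p - 858 ⇒ 5064 = 7p ⇒ p = 5064/7 ≈ 723.4286, Q = 14250/7 ≈ 2035.7143.
Δp = 723.4286 − 844 = -120.57.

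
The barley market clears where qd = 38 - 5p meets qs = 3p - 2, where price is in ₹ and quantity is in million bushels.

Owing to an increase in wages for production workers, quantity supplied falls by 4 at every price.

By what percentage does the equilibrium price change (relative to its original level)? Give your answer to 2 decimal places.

Before the shock: 38 - 5p = 3p - 2 ⇒ 40 = 8p ⇒ p = 5, q = 13.
The shock moves the curves to qd = 38 - 5p and qs = 3p - 6.
New equilibrium: 38 - 5p = 3p - 6 ⇒ 44 = 8p ⇒ p = 5.5, q = 10.5.
%Δp = (5.5 − 5) / 5 × 100 = +10.00%.

+10.00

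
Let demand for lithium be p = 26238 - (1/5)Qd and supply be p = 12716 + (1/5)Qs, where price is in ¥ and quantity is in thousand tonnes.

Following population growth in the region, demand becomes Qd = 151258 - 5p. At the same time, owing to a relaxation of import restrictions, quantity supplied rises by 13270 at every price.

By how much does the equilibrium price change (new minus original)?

+679.8

Initially, 131190 - 5p = 5p - 63580, so 194770 = 10p and p = 19477, Q = 33805.
After the shift, demand is Qd = 151258 - 5p and supply is Qs = 5p - 50310.
New equilibrium: 151258 - 5p = 5p - 50310 ⇒ 201568 = 10p ⇒ p = 20156.8, Q = 50474.
Δp = 20156.8 − 19477 = +679.8.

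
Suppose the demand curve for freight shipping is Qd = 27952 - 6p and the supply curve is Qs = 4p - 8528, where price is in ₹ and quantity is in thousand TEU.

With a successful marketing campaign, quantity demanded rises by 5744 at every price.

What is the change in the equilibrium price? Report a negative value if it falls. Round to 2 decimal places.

Original equilibrium: 27952 - 6p = 4p - 8528 gives 36480 = 10p, so p = 3648 and Q = 6064.
The new curves are Qd = 33696 - 6p (demand) and Qs = 4p - 8528 (supply).
New equilibrium: 33696 - 6p = 4p - 8528 ⇒ 42224 = 10p ⇒ p = 4222.4, Q = 8361.6.
Δp = 4222.4 − 3648 = +574.40.

+574.40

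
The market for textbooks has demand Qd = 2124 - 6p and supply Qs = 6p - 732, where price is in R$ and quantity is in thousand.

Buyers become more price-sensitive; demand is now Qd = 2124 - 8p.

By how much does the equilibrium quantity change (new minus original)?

-204

Solve the original market: 2124 - 6p = 6p - 732, hence p = 238 and Q = 696.
The new curves are Qd = 2124 - 8p (demand) and Qs = 6p - 732 (supply).
Setting them equal: 2124 - 8p = 6p - 732 → 2856 = 14p, so p = 204 and Q = 492.
ΔQ = 492 − 696 = -204.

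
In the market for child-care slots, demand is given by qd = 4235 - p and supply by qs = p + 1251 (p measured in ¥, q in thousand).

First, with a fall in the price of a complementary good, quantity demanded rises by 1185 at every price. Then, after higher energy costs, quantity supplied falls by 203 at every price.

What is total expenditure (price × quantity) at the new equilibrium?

Initially, 4235 - p = p + 1251, so 2984 = 2p and p = 1492, q = 2743.
With the change applied: demand qd = 5420 - p, supply qs = p + 1048.
Equate the new curves: 5420 - p = p + 1048, giving 4372 = 2p, p = 2186, q = 3234.
New expenditure = 2186 × 3234 = 7069524.

7069524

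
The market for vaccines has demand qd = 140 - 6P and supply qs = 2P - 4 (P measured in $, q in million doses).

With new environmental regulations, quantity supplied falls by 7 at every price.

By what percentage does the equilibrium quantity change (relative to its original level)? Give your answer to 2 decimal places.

Before the shock: 140 - 6P = 2P - 4 ⇒ 144 = 8P ⇒ P = 18, q = 32.
With the change applied: demand qd = 140 - 6P, supply qs = 2P - 11.
Equate the new curves: 140 - 6P = 2P - 11, giving 151 = 8P, P = 18.875, q = 26.75.
%Δq = (26.75 − 32) / 32 × 100 = -16.41%.

-16.41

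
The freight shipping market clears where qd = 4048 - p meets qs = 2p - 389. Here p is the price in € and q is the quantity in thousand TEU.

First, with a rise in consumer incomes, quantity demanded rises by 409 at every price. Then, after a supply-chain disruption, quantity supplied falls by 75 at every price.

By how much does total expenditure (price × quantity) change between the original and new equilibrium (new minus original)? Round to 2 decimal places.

+820721.22

Initially, 4048 - p = 2p - 389, so 4437 = 3p and p = 1479, q = 2569.
The shock moves the curves to qd = 4457 - p and qs = 2p - 464.
New equilibrium: 4457 - p = 2p - 464 ⇒ 4921 = 3p ⇒ p = 4921/3 ≈ 1640.3333, q = 8450/3 ≈ 2816.6667.
Expenditure moves from 1479×2569 = 3799551 to 1640.3333×2816.6667 = 4620272.2222; change = +820721.22.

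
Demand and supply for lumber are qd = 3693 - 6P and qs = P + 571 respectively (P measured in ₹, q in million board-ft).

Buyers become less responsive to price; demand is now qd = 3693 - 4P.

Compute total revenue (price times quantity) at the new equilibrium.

746407.76

Original equilibrium: 3693 - 6P = P + 571 gives 3122 = 7P, so P = 446 and q = 1017.
The shock moves the curves to qd = 3693 - 4P and qs = P + 571.
Setting them equal: 3693 - 4P = P + 571 → 3122 = 5P, so P = 624.4 and q = 1195.4.
New expenditure = 624.4 × 1195.4 = 746407.76.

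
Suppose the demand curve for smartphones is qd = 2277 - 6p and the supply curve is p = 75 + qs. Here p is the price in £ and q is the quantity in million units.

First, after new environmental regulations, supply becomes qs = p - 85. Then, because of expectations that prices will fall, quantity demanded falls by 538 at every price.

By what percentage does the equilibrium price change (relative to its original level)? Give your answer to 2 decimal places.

Initially, 2277 - 6p = p - 75, so 2352 = 7p and p = 336, q = 261.
The shock moves the curves to qd = 1739 - 6p and qs = p - 85.
Setting them equal: 1739 - 6p = p - 85 → 1824 = 7p, so p = 1824/7 ≈ 260.5714 and q = 1229/7 ≈ 175.5714.
%Δp = (260.5714 − 336) / 336 × 100 = -22.45%.

-22.45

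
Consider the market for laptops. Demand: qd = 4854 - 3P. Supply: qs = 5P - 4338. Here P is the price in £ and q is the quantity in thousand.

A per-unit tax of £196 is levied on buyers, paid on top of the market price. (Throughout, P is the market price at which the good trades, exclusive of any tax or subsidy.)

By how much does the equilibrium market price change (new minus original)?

-73.5

Initially, 4854 - 3P = 5P - 4338, so 9192 = 8P and P = 1149, q = 1407.
Since buyers pay the price plus the tax, the effective demand curve becomes qd = 4266 - 3P.
Equate the new curves: 4266 - 3P = 5P - 4338, giving 8604 = 8P, P = 1075.5, q = 1039.5.
ΔP = 1075.5 − 1149 = -73.5.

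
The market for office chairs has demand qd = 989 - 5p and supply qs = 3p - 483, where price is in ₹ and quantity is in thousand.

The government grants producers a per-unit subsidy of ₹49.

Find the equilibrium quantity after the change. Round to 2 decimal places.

160.88

Initially, 989 - 5p = 3p - 483, so 1472 = 8p and p = 184, q = 69.
Since sellers receive the price plus the subsidy, the effective supply curve becomes qs = 3p - 336.
Setting them equal: 989 - 5p = 3p - 336 → 1325 = 8p, so p = 165.625 and q = 160.875.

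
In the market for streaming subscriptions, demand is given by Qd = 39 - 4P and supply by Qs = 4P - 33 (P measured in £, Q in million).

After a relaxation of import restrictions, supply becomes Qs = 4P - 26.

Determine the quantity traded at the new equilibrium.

Original equilibrium: 39 - 4P = 4P - 33 gives 72 = 8P, so P = 9 and Q = 3.
The shock moves the curves to Qd = 39 - 4P and Qs = 4P - 26.
Setting them equal: 39 - 4P = 4P - 26 → 65 = 8P, so P = 8.125 and Q = 6.5.

6.5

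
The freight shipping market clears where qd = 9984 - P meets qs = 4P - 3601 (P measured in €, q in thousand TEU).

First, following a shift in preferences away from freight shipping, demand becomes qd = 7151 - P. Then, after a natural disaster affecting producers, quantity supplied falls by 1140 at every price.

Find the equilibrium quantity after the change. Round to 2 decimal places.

4772.60

Initially, 9984 - P = 4P - 3601, so 13585 = 5P and P = 2717, q = 7267.
With the change applied: demand qd = 7151 - P, supply qs = 4P - 4741.
New equilibrium: 7151 - P = 4P - 4741 ⇒ 11892 = 5P ⇒ P = 2378.4, q = 4772.6.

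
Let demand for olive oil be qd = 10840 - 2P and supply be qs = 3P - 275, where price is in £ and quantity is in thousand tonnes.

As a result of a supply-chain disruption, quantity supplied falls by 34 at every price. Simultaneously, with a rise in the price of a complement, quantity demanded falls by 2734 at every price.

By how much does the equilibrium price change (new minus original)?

-540

Initially, 10840 - 2P = 3P - 275, so 11115 = 5P and P = 2223, q = 6394.
The shock moves the curves to qd = 8106 - 2P and qs = 3P - 309.
Equate the new curves: 8106 - 2P = 3P - 309, giving 8415 = 5P, P = 1683, q = 4740.
ΔP = 1683 − 2223 = -540.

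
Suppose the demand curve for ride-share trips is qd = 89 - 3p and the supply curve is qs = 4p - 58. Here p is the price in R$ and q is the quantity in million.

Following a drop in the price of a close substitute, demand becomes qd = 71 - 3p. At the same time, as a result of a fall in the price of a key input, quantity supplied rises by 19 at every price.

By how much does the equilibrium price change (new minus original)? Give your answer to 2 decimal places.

-5.29

Before the shock: 89 - 3p = 4p - 58 ⇒ 147 = 7p ⇒ p = 21, q = 26.
The shock moves the curves to qd = 71 - 3p and qs = 4p - 39.
Clearing the new market: 71 - 3p = 4p - 39, so p = 110/7 ≈ 15.7143 and q = 167/7 ≈ 23.8571.
Δp = 15.7143 − 21 = -5.29.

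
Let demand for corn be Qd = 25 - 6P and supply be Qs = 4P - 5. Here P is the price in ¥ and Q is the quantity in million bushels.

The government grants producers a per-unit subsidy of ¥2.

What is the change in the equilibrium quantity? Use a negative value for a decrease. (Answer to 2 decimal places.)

Original equilibrium: 25 - 6P = 4P - 5 gives 30 = 10P, so P = 3 and Q = 7.
Since sellers receive the price plus the subsidy, the effective supply curve becomes Qs = 4P + 3.
Setting them equal: 25 - 6P = 4P + 3 → 22 = 10P, so P = 2.2 and Q = 11.8.
ΔQ = 11.8 − 7 = +4.80.

+4.80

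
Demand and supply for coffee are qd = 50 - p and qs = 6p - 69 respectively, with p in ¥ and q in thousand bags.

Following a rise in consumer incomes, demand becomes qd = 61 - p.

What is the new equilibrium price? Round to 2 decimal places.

18.57

Original equilibrium: 50 - p = 6p - 69 gives 119 = 7p, so p = 17 and q = 33.
With the change applied: demand qd = 61 - p, supply qs = 6p - 69.
Setting them equal: 61 - p = 6p - 69 → 130 = 7p, so p = 130/7 ≈ 18.5714 and q = 297/7 ≈ 42.4286.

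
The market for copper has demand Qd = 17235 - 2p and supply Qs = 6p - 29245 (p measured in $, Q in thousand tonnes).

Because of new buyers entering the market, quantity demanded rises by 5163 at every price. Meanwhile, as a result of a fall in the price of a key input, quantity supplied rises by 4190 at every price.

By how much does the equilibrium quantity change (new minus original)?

Solve the original market: 17235 - 2p = 6p - 29245, hence p = 5810 and Q = 5615.
With the change applied: demand Qd = 22398 - 2p, supply Qs = 6p - 25055.
Equate the new curves: 22398 - 2p = 6p - 25055, giving 47453 = 8p, p = 5931.625, Q = 10534.75.
ΔQ = 10534.75 − 5615 = +4919.75.

+4919.75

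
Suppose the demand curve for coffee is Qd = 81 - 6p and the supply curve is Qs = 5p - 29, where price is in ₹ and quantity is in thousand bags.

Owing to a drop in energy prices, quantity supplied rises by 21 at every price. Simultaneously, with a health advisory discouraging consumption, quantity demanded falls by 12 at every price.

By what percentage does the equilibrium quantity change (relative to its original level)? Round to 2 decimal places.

+28.57

Before the shock: 81 - 6p = 5p - 29 ⇒ 110 = 11p ⇒ p = 10, Q = 21.
The shock moves the curves to Qd = 69 - 6p and Qs = 5p - 8.
Clearing the new market: 69 - 6p = 5p - 8, so p = 7 and Q = 27.
%ΔQ = (27 − 21) / 21 × 100 = +28.57%.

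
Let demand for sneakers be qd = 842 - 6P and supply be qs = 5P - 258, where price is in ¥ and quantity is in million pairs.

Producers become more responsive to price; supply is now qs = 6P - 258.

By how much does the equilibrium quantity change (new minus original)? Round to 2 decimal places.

Initially, 842 - 6P = 5P - 258, so 1100 = 11P and P = 100, q = 242.
With the change applied: demand qd = 842 - 6P, supply qs = 6P - 258.
Equate the new curves: 842 - 6P = 6P - 258, giving 1100 = 12P, P = 275/3 ≈ 91.6667, q = 292.
Δq = 292 − 242 = +50.00.

+50.00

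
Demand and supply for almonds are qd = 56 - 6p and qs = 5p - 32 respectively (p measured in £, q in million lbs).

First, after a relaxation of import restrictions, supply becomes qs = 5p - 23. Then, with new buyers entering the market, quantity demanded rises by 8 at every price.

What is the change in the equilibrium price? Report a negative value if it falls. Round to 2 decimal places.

Solve the original market: 56 - 6p = 5p - 32, hence p = 8 and q = 8.
The shock moves the curves to qd = 64 - 6p and qs = 5p - 23.
New equilibrium: 64 - 6p = 5p - 23 ⇒ 87 = 11p ⇒ p = 87/11 ≈ 7.9091, q = 182/11 ≈ 16.5455.
Δp = 7.9091 − 8 = -0.09.

-0.09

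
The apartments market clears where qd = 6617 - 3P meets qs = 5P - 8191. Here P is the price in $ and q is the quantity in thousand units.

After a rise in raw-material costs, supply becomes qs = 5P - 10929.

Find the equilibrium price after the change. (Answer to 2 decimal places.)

Original equilibrium: 6617 - 3P = 5P - 8191 gives 14808 = 8P, so P = 1851 and q = 1064.
With the change applied: demand qd = 6617 - 3P, supply qs = 5P - 10929.
Clearing the new market: 6617 - 3P = 5P - 10929, so P = 2193.25 and q = 37.25.

2193.25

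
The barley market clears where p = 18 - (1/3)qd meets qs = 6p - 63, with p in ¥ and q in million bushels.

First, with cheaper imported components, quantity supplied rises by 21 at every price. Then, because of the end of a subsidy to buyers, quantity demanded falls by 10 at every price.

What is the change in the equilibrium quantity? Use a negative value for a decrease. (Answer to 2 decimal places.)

Initially, 54 - 3p = 6p - 63, so 117 = 9p and p = 13, q = 15.
The shock moves the curves to qd = 44 - 3p and qs = 6p - 42.
Clearing the new market: 44 - 3p = 6p - 42, so p = 86/9 ≈ 9.5556 and q = 46/3 ≈ 15.3333.
Δq = 15.3333 − 15 = +0.33.

+0.33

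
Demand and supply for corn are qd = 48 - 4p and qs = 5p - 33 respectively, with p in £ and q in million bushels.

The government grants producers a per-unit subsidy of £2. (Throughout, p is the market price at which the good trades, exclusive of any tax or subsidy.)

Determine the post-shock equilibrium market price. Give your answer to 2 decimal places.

Original equilibrium: 48 - 4p = 5p - 33 gives 81 = 9p, so p = 9 and q = 12.
Since sellers receive the price plus the subsidy, the effective supply curve becomes qs = 5p - 23.
New equilibrium: 48 - 4p = 5p - 23 ⇒ 71 = 9p ⇒ p = 71/9 ≈ 7.8889, q = 148/9 ≈ 16.4444.

7.89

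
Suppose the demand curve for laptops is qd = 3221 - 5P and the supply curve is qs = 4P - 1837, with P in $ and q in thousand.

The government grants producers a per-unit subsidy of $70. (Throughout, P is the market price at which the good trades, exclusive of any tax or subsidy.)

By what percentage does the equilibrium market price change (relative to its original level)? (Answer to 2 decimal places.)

-5.54

Initially, 3221 - 5P = 4P - 1837, so 5058 = 9P and P = 562, q = 411.
Since sellers receive the price plus the subsidy, the effective supply curve becomes qs = 4P - 1557.
Equate the new curves: 3221 - 5P = 4P - 1557, giving 4778 = 9P, P = 4778/9 ≈ 530.8889, q = 5099/9 ≈ 566.5556.
%ΔP = (530.8889 − 562) / 562 × 100 = -5.54%.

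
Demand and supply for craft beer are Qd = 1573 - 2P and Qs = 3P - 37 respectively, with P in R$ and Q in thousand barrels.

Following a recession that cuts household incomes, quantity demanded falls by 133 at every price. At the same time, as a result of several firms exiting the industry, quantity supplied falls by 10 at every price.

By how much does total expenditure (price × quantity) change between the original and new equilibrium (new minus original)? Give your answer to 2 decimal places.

-47775.52

Original equilibrium: 1573 - 2P = 3P - 37 gives 1610 = 5P, so P = 322 and Q = 929.
The new curves are Qd = 1440 - 2P (demand) and Qs = 3P - 47 (supply).
Setting them equal: 1440 - 2P = 3P - 47 → 1487 = 5P, so P = 297.4 and Q = 845.2.
Expenditure moves from 322×929 = 299138 to 297.4×845.2 = 251362.48; change = -47775.52.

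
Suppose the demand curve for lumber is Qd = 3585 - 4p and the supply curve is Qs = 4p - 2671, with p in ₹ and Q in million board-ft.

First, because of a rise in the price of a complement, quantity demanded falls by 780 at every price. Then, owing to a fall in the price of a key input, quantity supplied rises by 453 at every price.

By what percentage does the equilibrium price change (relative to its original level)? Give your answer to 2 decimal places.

Before the shock: 3585 - 4p = 4p - 2671 ⇒ 6256 = 8p ⇒ p = 782, Q = 457.
With the change applied: demand Qd = 2805 - 4p, supply Qs = 4p - 2218.
Clearing the new market: 2805 - 4p = 4p - 2218, so p = 627.875 and Q = 293.5.
%Δp = (627.875 − 782) / 782 × 100 = -19.71%.

-19.71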